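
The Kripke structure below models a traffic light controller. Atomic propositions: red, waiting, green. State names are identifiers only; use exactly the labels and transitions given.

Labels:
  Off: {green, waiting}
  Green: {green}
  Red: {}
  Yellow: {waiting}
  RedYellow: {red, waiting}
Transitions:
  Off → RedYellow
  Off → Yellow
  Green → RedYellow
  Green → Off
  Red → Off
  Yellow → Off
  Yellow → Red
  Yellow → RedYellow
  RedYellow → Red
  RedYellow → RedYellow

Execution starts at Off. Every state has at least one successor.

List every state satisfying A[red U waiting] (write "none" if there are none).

States satisfying red: {RedYellow}.
States satisfying waiting: {Off, Yellow, RedYellow}.
States satisfying A[red U waiting]: {Off, Yellow, RedYellow}.

{Off, Yellow, RedYellow}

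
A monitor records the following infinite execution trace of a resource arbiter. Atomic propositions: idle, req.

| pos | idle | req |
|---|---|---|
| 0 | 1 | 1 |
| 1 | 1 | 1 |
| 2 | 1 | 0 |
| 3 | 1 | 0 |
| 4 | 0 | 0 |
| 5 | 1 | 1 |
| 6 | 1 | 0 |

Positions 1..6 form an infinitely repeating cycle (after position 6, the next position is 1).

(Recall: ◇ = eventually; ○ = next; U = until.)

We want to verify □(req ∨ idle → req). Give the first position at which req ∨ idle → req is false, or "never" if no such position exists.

2

Check req ∨ idle → req at each position in order: 0 ✓, 1 ✓.
At position 2 the labels are {idle}, so req ∨ idle → req is false there. This is the first violation.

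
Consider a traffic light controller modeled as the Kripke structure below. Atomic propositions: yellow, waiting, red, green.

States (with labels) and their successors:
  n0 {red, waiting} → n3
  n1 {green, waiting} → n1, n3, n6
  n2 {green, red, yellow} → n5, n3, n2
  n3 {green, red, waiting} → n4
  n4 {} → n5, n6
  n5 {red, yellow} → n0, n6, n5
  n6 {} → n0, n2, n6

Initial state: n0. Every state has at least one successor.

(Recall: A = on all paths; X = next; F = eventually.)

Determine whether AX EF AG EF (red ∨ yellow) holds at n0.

States satisfying EF AG EF (red ∨ yellow): {n0, n1, n2, n3, n4, n5, n6}.
States satisfying AX EF AG EF (red ∨ yellow): {n0, n1, n2, n3, n4, n5, n6}.
n0 ∈ Sat(AX EF AG EF (red ∨ yellow)).

Holds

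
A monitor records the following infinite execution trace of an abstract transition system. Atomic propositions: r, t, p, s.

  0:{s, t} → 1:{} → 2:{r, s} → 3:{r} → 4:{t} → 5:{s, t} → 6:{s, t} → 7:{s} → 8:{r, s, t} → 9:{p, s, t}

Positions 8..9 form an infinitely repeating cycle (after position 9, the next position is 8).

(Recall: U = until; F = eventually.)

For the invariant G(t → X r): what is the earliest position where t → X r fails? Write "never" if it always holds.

At position 0 the labels are {s, t} and the next position 1 has {}, so t → X r is false there. This is the first violation.

0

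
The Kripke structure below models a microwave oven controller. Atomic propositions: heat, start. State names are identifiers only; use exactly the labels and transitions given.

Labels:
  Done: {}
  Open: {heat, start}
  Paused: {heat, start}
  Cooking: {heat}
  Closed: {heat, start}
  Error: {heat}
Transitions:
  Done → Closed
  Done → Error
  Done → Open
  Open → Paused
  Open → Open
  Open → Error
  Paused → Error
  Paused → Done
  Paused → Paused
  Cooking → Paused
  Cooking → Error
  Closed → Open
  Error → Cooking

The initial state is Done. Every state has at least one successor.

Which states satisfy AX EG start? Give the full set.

{Closed}

States satisfying EG start: {Open, Paused, Closed}.
States satisfying AX EG start: {Closed}.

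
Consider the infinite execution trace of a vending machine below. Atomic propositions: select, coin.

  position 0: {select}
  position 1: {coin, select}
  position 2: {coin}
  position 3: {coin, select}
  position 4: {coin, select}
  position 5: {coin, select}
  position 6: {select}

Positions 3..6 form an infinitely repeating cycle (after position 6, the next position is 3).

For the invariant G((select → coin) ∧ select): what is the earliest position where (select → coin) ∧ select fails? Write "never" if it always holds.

At position 0 the labels are {select}, so (select → coin) ∧ select is false there. This is the first violation.

0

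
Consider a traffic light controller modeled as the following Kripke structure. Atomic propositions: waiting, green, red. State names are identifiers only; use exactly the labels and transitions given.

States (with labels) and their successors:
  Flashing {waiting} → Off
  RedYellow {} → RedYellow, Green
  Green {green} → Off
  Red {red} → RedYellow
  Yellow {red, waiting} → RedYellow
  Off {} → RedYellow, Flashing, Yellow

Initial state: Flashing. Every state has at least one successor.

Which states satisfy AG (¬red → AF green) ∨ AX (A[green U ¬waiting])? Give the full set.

States satisfying ¬red → AF green: {Green, Red, Yellow}.
States satisfying AG (¬red → AF green): ∅.
States satisfying A[green U ¬waiting]: {RedYellow, Green, Red, Off}.
States satisfying AX (A[green U ¬waiting]): {Flashing, RedYellow, Green, Red, Yellow}.
States satisfying AG (¬red → AF green) ∨ AX (A[green U ¬waiting]): {Flashing, RedYellow, Green, Red, Yellow}.

{Flashing, RedYellow, Green, Red, Yellow}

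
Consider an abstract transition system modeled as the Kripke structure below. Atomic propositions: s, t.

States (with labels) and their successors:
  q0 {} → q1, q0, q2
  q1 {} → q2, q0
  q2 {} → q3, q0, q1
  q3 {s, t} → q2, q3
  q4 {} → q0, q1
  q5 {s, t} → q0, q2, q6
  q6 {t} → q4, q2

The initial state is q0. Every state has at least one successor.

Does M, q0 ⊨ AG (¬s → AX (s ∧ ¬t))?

States satisfying ¬s → AX (s ∧ ¬t): {q3, q5}.
States satisfying AG (¬s → AX (s ∧ ¬t)): ∅.
q0 is reachable from q0 and violates ¬s → AX (s ∧ ¬t), so AG fails at q0.
q0 ∉ Sat(AG (¬s → AX (s ∧ ¬t))).

No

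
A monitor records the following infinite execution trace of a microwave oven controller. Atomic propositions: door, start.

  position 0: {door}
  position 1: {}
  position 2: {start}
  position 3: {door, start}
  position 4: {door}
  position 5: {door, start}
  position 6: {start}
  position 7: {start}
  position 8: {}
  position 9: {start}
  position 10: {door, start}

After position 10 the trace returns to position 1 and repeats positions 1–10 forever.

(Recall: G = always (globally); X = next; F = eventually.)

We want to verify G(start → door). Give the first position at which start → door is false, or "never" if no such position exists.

Check start → door at each position in order: 0 ✓, 1 ✓.
At position 2 the labels are {start}, so start → door is false there. This is the first violation.

2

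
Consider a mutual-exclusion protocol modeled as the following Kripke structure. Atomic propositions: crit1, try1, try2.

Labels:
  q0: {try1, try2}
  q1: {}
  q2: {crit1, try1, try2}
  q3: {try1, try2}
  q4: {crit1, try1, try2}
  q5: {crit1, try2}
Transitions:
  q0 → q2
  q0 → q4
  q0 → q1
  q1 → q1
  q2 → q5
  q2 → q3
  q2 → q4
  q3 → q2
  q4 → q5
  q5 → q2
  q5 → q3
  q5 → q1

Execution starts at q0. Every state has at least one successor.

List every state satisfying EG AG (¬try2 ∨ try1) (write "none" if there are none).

States satisfying AG (¬try2 ∨ try1): {q1}.
States satisfying EG AG (¬try2 ∨ try1): {q1}.

{q1}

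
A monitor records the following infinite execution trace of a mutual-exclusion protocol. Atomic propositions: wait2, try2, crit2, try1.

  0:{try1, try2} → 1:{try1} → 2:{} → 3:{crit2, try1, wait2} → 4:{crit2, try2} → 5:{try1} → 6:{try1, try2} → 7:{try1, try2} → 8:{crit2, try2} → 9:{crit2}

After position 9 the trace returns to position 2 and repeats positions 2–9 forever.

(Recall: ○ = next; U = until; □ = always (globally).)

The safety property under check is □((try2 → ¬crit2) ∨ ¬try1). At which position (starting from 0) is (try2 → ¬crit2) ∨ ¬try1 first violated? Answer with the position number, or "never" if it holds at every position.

never

(try2 → ¬crit2) ∨ ¬try1 holds at every position 0..9, and those are all the positions the trace ever visits, so the invariant □((try2 → ¬crit2) ∨ ¬try1) is never violated.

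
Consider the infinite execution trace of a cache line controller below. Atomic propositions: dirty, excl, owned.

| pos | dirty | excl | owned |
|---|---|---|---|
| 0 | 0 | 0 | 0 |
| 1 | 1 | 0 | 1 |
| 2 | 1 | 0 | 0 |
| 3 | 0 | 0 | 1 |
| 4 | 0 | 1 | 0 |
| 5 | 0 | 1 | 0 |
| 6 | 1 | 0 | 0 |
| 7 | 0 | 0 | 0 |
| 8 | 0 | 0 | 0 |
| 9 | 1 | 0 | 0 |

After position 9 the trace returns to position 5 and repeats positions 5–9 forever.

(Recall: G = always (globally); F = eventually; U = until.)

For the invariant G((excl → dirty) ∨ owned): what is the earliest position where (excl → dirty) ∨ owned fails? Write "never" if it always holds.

Check (excl → dirty) ∨ owned at each position in order: 0 ✓, 1 ✓, 2 ✓, 3 ✓.
At position 4 the labels are {excl}, so (excl → dirty) ∨ owned is false there. This is the first violation.

4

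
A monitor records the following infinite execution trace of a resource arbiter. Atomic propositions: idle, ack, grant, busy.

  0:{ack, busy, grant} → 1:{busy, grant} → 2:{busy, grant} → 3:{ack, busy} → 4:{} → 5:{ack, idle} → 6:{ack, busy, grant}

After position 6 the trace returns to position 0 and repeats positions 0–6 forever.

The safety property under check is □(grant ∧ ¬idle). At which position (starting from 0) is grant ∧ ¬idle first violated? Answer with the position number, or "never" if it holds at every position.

3

Check grant ∧ ¬idle at each position in order: 0 ✓, 1 ✓, 2 ✓.
At position 3 the labels are {ack, busy}, so grant ∧ ¬idle is false there. This is the first violation.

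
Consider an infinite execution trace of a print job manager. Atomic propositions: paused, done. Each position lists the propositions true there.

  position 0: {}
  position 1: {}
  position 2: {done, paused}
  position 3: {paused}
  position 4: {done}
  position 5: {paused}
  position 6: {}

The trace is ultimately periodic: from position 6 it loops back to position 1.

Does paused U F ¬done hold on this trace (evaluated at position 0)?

Walking from position 0: F ¬done first holds at position 0, and paused holds at every earlier position along the way, so paused U F ¬done holds.

Holds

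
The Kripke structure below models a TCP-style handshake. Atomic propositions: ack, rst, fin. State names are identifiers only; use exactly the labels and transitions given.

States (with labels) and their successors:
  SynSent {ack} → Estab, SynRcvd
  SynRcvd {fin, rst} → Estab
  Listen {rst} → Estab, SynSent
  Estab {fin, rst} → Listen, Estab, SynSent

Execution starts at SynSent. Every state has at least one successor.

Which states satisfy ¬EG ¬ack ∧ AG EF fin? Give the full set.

{SynSent}

States satisfying ¬ack: {SynRcvd, Listen, Estab}.
States satisfying EG ¬ack: {SynRcvd, Listen, Estab}.
States satisfying ¬EG ¬ack: {SynSent}.
States satisfying EF fin: {SynSent, SynRcvd, Listen, Estab}.
States satisfying AG EF fin: {SynSent, SynRcvd, Listen, Estab}.
States satisfying ¬EG ¬ack ∧ AG EF fin: {SynSent}.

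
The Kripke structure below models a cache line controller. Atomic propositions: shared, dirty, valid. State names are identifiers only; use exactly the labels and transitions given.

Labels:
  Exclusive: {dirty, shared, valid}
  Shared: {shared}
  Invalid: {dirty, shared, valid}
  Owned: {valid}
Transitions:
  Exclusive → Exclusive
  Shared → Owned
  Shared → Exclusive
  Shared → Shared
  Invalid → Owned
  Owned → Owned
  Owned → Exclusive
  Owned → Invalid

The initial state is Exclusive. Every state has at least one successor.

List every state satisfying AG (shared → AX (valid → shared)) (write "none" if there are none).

States satisfying shared → AX (valid → shared): {Exclusive, Owned}.
States satisfying AG (shared → AX (valid → shared)): {Exclusive}.

{Exclusive}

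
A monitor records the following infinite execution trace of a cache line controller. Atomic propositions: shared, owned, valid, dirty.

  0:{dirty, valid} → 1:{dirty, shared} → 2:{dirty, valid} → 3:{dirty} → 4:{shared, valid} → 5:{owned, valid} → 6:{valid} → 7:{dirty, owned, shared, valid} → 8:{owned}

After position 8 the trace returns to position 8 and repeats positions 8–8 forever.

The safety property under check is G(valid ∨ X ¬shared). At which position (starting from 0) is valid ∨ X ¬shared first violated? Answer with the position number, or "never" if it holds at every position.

Check valid ∨ X ¬shared at each position in order: 0 ✓, 1 ✓, 2 ✓.
At position 3 the labels are {dirty} and the next position 4 has {shared, valid}, so valid ∨ X ¬shared is false there. This is the first violation.

3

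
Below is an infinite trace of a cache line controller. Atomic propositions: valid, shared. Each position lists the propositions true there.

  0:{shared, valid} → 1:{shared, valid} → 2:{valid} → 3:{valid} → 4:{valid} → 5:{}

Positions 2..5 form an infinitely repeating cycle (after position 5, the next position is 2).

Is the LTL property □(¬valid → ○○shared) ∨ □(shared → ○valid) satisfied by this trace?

¬valid → ○○shared must hold at every position from 0 onward. It fails at position 5, so □(¬valid → ○○shared) is false.
Positions where ¬valid holds: 5.
Check ○○shared at each: 5→fails.
shared → ○valid holds at every position 0..5, and those are all positions ever visited, so □(shared → ○valid) holds.
Positions where shared holds: 0, 1.
Check ○valid at each: 0→ok, 1→ok.
At position 0: □(¬valid → ○○shared) is false; □(shared → ○valid) is true; so □(¬valid → ○○shared) ∨ □(shared → ○valid) is true.

Yes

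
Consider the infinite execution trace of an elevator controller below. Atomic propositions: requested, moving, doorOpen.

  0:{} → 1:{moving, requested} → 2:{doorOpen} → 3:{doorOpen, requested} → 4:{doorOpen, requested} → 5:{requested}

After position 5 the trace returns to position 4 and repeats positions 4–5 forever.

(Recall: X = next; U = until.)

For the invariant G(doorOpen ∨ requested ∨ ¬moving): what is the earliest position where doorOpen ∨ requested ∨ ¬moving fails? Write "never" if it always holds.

doorOpen ∨ requested ∨ ¬moving holds at every position 0..5, and those are all the positions the trace ever visits, so the invariant G(doorOpen ∨ requested ∨ ¬moving) is never violated.

never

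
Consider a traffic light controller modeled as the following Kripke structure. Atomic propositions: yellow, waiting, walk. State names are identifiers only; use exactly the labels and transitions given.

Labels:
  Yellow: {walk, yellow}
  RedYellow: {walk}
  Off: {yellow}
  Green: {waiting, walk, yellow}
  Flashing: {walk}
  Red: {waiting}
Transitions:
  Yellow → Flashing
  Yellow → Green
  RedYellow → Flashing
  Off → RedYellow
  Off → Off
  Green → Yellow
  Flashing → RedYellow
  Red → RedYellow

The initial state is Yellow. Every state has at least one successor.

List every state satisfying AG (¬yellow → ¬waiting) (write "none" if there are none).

States satisfying ¬yellow → ¬waiting: {Yellow, RedYellow, Off, Green, Flashing}.
States satisfying AG (¬yellow → ¬waiting): {Yellow, RedYellow, Off, Green, Flashing}.

{Yellow, RedYellow, Off, Green, Flashing}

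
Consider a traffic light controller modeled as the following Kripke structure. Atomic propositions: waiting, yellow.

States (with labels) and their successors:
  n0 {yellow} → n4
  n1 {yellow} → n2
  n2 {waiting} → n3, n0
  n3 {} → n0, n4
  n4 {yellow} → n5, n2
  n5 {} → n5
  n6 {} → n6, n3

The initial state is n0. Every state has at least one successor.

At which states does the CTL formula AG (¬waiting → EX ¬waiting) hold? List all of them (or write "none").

{n0, n2, n3, n4, n5, n6}

States satisfying ¬waiting → EX ¬waiting: {n0, n2, n3, n4, n5, n6}.
States satisfying AG (¬waiting → EX ¬waiting): {n0, n2, n3, n4, n5, n6}.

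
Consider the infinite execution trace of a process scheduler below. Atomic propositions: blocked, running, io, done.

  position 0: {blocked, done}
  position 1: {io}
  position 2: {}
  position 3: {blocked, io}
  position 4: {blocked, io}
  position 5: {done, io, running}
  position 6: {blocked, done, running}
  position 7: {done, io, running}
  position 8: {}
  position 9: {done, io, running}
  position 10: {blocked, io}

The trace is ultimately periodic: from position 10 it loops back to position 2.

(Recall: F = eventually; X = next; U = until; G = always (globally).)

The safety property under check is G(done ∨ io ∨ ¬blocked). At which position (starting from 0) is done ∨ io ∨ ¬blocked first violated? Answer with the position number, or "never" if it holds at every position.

done ∨ io ∨ ¬blocked holds at every position 0..10, and those are all the positions the trace ever visits, so the invariant G(done ∨ io ∨ ¬blocked) is never violated.

never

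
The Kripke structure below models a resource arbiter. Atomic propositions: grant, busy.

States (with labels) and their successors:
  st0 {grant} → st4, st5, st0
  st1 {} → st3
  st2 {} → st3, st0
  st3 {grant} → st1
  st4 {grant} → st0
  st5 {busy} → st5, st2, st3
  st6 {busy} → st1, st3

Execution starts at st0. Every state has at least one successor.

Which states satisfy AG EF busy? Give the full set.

States satisfying EF busy: {st0, st2, st4, st5, st6}.
States satisfying AG EF busy: ∅.

none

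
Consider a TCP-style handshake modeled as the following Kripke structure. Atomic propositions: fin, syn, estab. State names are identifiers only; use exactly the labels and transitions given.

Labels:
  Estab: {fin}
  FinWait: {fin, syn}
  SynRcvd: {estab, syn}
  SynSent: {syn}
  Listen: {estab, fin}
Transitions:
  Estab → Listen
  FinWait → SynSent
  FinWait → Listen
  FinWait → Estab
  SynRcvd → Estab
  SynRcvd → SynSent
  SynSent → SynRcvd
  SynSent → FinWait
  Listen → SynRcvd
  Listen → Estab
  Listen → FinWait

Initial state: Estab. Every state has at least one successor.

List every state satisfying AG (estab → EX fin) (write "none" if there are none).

{Estab, FinWait, SynRcvd, SynSent, Listen}

States satisfying estab → EX fin: {Estab, FinWait, SynRcvd, SynSent, Listen}.
States satisfying AG (estab → EX fin): {Estab, FinWait, SynRcvd, SynSent, Listen}.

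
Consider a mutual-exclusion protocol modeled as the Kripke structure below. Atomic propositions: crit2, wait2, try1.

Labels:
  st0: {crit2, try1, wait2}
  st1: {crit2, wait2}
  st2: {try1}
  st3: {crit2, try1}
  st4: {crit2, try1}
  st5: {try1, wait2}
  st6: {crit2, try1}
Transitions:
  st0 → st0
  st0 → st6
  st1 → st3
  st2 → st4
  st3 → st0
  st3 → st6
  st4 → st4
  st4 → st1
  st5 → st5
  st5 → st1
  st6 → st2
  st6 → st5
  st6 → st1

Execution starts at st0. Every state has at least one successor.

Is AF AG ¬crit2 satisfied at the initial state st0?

No

States satisfying AG ¬crit2: ∅.
States satisfying AF AG ¬crit2: ∅.
There is a path from st0 along which AG ¬crit2 never holds.
st0 ∉ Sat(AF AG ¬crit2).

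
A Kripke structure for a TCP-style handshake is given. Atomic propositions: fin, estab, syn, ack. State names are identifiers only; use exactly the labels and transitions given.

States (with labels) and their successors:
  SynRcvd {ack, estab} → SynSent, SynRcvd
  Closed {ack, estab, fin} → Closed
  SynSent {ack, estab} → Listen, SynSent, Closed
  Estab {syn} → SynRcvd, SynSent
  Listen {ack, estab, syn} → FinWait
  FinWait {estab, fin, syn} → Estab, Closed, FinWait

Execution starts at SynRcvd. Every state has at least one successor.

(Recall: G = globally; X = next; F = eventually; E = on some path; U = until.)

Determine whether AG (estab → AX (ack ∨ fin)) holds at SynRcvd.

States satisfying estab → AX (ack ∨ fin): {SynRcvd, Closed, SynSent, Estab, Listen}.
States satisfying AG (estab → AX (ack ∨ fin)): {Closed}.
FinWait is reachable from SynRcvd and violates estab → AX (ack ∨ fin), so AG fails at SynRcvd.
SynRcvd ∉ Sat(AG (estab → AX (ack ∨ fin))).

No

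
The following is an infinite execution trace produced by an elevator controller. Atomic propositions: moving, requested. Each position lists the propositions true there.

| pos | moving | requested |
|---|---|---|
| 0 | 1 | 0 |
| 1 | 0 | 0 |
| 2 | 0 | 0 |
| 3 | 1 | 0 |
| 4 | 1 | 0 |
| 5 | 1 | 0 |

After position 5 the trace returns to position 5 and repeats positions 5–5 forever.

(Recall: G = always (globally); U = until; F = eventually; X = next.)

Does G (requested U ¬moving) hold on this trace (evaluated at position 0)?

Violated

requested U ¬moving must hold at every position from 0 onward. It fails at position 0, so G (requested U ¬moving) is false.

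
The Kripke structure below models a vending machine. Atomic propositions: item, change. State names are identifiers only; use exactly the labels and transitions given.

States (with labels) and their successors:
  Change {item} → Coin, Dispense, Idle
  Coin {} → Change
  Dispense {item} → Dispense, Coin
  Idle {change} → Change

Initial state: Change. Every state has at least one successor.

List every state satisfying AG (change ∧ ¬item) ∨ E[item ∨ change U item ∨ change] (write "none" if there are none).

States satisfying change ∧ ¬item: {Idle}.
States satisfying AG (change ∧ ¬item): ∅.
States satisfying item ∨ change: {Change, Dispense, Idle}.
States satisfying E[item ∨ change U item ∨ change]: {Change, Dispense, Idle}.
States satisfying AG (change ∧ ¬item) ∨ E[item ∨ change U item ∨ change]: {Change, Dispense, Idle}.

{Change, Dispense, Idle}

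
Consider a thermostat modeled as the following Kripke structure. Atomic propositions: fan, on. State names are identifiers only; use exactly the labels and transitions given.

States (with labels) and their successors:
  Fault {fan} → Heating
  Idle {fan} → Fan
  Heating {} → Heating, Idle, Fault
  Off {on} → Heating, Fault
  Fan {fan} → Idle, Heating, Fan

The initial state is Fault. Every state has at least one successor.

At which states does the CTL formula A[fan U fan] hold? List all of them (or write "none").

{Fault, Idle, Fan}

States satisfying fan: {Fault, Idle, Fan}.
States satisfying A[fan U fan]: {Fault, Idle, Fan}.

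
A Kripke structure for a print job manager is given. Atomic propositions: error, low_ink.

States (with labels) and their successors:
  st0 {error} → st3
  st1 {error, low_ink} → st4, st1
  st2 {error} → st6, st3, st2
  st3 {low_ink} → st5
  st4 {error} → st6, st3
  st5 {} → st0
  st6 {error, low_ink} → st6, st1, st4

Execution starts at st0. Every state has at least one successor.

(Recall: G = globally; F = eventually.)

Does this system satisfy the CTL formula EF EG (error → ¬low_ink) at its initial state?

Holds

States satisfying EG (error → ¬low_ink): {st0, st2, st3, st4, st5}.
States satisfying EF EG (error → ¬low_ink): {st0, st1, st2, st3, st4, st5, st6}.
Some path from st0 reaches a state where EG (error → ¬low_ink) holds.
st0 ∈ Sat(EF EG (error → ¬low_ink)).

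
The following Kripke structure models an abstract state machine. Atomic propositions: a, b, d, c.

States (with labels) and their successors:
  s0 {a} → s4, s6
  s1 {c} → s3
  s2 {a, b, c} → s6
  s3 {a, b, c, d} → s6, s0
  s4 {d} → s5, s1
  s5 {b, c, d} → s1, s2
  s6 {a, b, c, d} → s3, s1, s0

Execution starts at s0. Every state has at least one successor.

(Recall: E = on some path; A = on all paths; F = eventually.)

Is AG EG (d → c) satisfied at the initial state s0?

No

States satisfying EG (d → c): {s0, s1, s2, s3, s5, s6}.
States satisfying AG EG (d → c): ∅.
s4 is reachable from s0 and violates EG (d → c), so AG fails at s0.
s0 ∉ Sat(AG EG (d → c)).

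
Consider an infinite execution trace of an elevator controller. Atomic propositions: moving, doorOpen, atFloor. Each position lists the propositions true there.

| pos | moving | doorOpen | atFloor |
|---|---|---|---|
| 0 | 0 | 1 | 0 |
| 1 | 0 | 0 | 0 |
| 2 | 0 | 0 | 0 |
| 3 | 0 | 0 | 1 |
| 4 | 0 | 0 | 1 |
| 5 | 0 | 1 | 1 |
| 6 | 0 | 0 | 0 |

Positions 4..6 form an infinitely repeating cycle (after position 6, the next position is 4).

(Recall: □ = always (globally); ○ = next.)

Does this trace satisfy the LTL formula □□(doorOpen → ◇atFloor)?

□(doorOpen → ◇atFloor) holds at every position 0..6, and those are all positions ever visited, so □□(doorOpen → ◇atFloor) holds.

Satisfied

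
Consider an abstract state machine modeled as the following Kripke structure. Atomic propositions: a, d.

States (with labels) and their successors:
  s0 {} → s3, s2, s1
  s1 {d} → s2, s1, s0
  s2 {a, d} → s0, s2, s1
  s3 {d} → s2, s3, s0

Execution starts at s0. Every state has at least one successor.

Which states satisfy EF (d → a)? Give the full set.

{s0, s1, s2, s3}

States satisfying d → a: {s0, s2}.
States satisfying EF (d → a): {s0, s1, s2, s3}.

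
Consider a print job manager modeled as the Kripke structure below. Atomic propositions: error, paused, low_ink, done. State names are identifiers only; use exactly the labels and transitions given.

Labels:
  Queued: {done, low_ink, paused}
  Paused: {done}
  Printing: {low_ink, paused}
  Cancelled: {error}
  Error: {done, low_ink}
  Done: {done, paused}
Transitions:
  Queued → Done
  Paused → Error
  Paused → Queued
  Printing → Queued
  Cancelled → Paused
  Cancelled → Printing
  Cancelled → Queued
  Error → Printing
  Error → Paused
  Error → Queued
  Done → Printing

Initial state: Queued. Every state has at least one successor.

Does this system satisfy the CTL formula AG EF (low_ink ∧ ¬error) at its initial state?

Yes

States satisfying EF (low_ink ∧ ¬error): {Queued, Paused, Printing, Cancelled, Error, Done}.
States satisfying AG EF (low_ink ∧ ¬error): {Queued, Paused, Printing, Cancelled, Error, Done}.
Every state reachable from Queued satisfies EF (low_ink ∧ ¬error).
Queued ∈ Sat(AG EF (low_ink ∧ ¬error)).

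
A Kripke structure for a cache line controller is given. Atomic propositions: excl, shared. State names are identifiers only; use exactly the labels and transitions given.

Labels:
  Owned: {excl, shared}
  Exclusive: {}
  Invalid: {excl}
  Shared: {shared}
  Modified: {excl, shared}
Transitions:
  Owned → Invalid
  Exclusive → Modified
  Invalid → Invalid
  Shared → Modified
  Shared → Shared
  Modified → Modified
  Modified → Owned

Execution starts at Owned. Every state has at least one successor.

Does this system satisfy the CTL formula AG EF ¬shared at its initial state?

States satisfying EF ¬shared: {Owned, Exclusive, Invalid, Shared, Modified}.
States satisfying AG EF ¬shared: {Owned, Exclusive, Invalid, Shared, Modified}.
Every state reachable from Owned satisfies EF ¬shared.
Owned ∈ Sat(AG EF ¬shared).

Yes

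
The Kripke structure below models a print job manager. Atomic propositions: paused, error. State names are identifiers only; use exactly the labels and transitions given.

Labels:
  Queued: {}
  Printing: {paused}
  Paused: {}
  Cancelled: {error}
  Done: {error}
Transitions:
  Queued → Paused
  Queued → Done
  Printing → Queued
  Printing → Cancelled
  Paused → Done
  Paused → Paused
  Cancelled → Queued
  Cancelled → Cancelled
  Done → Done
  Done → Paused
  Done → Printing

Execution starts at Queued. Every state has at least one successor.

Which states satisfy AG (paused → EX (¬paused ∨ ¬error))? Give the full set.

{Queued, Printing, Paused, Cancelled, Done}

States satisfying paused → EX (¬paused ∨ ¬error): {Queued, Printing, Paused, Cancelled, Done}.
States satisfying AG (paused → EX (¬paused ∨ ¬error)): {Queued, Printing, Paused, Cancelled, Done}.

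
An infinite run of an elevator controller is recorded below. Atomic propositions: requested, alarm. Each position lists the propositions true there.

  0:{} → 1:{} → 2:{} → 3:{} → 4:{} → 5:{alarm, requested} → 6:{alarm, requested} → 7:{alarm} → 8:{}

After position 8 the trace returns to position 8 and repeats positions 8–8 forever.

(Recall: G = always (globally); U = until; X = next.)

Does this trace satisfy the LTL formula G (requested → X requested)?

Violated

requested → X requested must hold at every position from 0 onward. It fails at position 6, so G (requested → X requested) is false.
Positions where requested holds: 5, 6.
Check X requested at each: 5→ok, 6→fails.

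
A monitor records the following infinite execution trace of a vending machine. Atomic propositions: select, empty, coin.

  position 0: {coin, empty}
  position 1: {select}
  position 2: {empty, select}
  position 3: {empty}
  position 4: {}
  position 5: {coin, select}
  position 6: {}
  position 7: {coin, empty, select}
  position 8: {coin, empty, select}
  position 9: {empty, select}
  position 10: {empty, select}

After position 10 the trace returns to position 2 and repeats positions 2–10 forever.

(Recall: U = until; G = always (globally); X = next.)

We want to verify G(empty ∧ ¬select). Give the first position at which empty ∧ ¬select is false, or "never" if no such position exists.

Check empty ∧ ¬select at each position in order: 0 ✓.
At position 1 the labels are {select}, so empty ∧ ¬select is false there. This is the first violation.

1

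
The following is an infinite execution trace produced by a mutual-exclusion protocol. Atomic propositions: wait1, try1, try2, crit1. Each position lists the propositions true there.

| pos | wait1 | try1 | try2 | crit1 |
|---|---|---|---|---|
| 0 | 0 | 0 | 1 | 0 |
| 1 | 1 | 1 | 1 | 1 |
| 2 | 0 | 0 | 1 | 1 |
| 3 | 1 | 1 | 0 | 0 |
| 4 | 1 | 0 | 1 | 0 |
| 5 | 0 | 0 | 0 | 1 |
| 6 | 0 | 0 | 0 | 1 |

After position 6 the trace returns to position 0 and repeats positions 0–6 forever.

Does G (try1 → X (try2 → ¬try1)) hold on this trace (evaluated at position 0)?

Yes

try1 → X (try2 → ¬try1) holds at every position 0..6, and those are all positions ever visited, so G (try1 → X (try2 → ¬try1)) holds.
Positions where try1 holds: 1, 3.
Check X (try2 → ¬try1) at each: 1→ok, 3→ok.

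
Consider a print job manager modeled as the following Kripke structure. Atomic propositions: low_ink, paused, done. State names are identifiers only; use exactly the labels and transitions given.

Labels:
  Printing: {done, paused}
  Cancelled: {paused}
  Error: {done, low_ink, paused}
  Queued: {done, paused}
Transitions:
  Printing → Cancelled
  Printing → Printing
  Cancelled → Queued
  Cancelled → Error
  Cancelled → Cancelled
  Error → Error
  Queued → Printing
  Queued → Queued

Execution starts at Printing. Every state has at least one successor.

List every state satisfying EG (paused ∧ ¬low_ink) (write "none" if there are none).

{Printing, Cancelled, Queued}

States satisfying paused ∧ ¬low_ink: {Printing, Cancelled, Queued}.
States satisfying EG (paused ∧ ¬low_ink): {Printing, Cancelled, Queued}.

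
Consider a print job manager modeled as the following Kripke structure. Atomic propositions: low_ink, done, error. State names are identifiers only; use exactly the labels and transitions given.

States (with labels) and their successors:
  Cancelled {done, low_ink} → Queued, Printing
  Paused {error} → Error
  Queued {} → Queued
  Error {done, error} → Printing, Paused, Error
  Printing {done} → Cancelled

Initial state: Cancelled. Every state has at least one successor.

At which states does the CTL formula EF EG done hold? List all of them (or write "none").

{Cancelled, Paused, Error, Printing}

States satisfying EG done: {Cancelled, Error, Printing}.
States satisfying EF EG done: {Cancelled, Paused, Error, Printing}.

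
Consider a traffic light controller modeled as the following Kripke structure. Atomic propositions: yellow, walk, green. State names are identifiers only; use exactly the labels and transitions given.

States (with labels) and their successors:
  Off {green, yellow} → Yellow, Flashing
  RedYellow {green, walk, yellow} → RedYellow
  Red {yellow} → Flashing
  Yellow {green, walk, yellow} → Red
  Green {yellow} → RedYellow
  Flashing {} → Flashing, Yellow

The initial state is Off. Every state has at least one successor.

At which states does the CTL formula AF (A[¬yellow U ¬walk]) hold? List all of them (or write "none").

States satisfying A[¬yellow U ¬walk]: {Off, Red, Green, Flashing}.
States satisfying AF (A[¬yellow U ¬walk]): {Off, Red, Yellow, Green, Flashing}.

{Off, Red, Yellow, Green, Flashing}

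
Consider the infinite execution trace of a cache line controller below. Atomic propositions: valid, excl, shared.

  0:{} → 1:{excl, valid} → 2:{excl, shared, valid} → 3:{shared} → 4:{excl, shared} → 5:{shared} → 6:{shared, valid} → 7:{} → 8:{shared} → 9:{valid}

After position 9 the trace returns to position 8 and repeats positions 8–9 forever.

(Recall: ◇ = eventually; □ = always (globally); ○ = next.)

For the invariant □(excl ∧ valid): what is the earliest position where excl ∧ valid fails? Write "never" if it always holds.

At position 0 the labels are {}, so excl ∧ valid is false there. This is the first violation.

0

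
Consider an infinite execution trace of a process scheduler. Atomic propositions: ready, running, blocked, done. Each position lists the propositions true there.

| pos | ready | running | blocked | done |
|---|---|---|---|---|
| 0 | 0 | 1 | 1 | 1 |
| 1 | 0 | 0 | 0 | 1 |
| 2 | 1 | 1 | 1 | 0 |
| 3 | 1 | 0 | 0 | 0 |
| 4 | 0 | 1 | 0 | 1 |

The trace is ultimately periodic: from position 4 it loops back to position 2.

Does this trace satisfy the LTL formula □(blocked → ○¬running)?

Yes

blocked → ○¬running holds at every position 0..4, and those are all positions ever visited, so □(blocked → ○¬running) holds.
Positions where blocked holds: 0, 2.
Check ○¬running at each: 0→ok, 2→ok.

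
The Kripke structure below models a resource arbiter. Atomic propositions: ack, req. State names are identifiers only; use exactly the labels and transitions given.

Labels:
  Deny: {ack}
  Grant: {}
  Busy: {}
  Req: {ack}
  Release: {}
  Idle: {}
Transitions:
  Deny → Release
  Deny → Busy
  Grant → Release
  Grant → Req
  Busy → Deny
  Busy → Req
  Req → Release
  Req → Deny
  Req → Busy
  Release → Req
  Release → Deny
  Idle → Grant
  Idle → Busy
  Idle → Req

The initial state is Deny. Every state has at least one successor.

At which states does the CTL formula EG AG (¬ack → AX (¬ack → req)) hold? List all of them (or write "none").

{Deny, Busy, Req, Release}

States satisfying AG (¬ack → AX (¬ack → req)): {Deny, Busy, Req, Release}.
States satisfying EG AG (¬ack → AX (¬ack → req)): {Deny, Busy, Req, Release}.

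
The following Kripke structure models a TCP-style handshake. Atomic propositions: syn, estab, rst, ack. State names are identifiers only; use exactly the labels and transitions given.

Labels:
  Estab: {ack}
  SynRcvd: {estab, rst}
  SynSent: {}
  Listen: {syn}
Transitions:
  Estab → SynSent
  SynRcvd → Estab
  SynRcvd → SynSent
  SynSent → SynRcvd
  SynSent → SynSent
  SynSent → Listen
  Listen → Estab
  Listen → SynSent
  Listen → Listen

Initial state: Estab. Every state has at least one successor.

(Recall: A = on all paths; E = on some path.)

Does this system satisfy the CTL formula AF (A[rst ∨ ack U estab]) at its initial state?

No

States satisfying A[rst ∨ ack U estab]: {SynRcvd}.
States satisfying AF (A[rst ∨ ack U estab]): {SynRcvd}.
There is a path from Estab along which A[rst ∨ ack U estab] never holds.
Estab ∉ Sat(AF (A[rst ∨ ack U estab])).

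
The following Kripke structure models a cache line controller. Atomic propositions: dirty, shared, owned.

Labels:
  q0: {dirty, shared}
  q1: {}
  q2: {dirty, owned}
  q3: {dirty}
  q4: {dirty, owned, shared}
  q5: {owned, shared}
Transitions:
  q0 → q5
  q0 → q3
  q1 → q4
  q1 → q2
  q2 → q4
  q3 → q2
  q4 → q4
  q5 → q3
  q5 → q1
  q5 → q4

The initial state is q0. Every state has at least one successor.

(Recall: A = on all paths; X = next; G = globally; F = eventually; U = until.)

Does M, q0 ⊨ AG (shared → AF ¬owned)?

States satisfying shared → AF ¬owned: {q0, q1, q2, q3}.
States satisfying AG (shared → AF ¬owned): ∅.
q4 is reachable from q0 and violates shared → AF ¬owned, so AG fails at q0.
q0 ∉ Sat(AG (shared → AF ¬owned)).

Does not hold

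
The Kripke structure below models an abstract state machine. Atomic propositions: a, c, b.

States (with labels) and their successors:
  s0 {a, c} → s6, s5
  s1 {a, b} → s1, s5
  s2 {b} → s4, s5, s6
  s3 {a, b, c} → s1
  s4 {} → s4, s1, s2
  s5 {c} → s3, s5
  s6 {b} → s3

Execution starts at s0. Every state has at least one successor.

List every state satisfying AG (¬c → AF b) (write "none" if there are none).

{s0, s1, s3, s5, s6}

States satisfying ¬c → AF b: {s0, s1, s2, s3, s5, s6}.
States satisfying AG (¬c → AF b): {s0, s1, s3, s5, s6}.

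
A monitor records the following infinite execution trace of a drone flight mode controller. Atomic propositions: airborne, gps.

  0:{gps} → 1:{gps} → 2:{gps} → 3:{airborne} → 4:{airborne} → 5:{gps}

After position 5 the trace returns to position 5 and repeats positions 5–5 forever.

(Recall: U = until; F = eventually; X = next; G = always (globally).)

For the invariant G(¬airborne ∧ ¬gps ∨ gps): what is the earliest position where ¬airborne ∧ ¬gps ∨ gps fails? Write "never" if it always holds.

Check ¬airborne ∧ ¬gps ∨ gps at each position in order: 0 ✓, 1 ✓, 2 ✓.
At position 3 the labels are {airborne}, so ¬airborne ∧ ¬gps ∨ gps is false there. This is the first violation.

3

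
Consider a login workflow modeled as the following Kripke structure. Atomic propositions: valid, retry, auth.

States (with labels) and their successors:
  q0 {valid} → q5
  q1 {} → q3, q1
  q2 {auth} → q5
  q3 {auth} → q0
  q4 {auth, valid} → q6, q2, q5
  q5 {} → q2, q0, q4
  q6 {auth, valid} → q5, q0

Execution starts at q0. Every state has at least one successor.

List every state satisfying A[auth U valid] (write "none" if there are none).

States satisfying auth: {q2, q3, q4, q6}.
States satisfying valid: {q0, q4, q6}.
States satisfying A[auth U valid]: {q0, q3, q4, q6}.

{q0, q3, q4, q6}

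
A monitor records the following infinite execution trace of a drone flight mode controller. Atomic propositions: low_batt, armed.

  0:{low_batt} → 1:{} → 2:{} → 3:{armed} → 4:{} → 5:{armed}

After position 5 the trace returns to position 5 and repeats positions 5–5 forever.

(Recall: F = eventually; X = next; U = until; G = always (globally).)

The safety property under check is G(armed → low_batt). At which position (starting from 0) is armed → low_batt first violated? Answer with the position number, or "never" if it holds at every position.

Check armed → low_batt at each position in order: 0 ✓, 1 ✓, 2 ✓.
At position 3 the labels are {armed}, so armed → low_batt is false there. This is the first violation.

3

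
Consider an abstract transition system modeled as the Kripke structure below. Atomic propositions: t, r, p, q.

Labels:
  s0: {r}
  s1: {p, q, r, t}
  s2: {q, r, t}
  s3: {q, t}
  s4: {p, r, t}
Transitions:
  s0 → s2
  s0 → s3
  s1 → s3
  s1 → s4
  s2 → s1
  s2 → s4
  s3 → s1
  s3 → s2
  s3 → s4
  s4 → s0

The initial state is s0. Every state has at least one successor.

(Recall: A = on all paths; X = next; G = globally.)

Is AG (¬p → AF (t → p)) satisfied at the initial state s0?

Yes

States satisfying ¬p → AF (t → p): {s0, s1, s2, s3, s4}.
States satisfying AG (¬p → AF (t → p)): {s0, s1, s2, s3, s4}.
Every state reachable from s0 satisfies ¬p → AF (t → p).
s0 ∈ Sat(AG (¬p → AF (t → p))).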